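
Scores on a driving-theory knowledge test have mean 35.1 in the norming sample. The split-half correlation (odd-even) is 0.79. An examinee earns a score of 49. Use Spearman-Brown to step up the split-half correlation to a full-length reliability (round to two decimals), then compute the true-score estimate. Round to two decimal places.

Spearman-Brown: ρ = 2r/(1 + r) = 2(0.79)/(1 + 0.79) = 1.580/1.79 = 0.8827 → 0.88
T̂ = 0.88(49) + 0.12(35.1) = 43.12 + 4.212 = 47.332 → 47.33

47.33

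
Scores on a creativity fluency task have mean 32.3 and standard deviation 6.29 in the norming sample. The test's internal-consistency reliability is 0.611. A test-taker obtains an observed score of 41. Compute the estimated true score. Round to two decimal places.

Kelley's formula gives T̂ = 0.611·41 + 0.389·32.3 = 25.051 + 12.5647 = 37.616.

37.62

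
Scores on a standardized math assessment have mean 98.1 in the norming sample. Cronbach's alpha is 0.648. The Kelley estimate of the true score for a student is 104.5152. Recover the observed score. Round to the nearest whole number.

T̂ = ρX + (1 − ρ)μ  ⇒  X = (T̂ − (1 − ρ)μ) / ρ
X = (104.5152 − 0.352 × 98.1) / 0.648 = (104.5152 − 34.5312) / 0.648 = 69.9840 / 0.648 = 108.00

108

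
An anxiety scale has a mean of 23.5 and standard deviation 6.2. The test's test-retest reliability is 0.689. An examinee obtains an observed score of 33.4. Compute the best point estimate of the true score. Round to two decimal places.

T̂ = 0.689(33.4) + 0.311(23.5) = 23.0126 + 7.3085 = 30.321 → 30.32

30.32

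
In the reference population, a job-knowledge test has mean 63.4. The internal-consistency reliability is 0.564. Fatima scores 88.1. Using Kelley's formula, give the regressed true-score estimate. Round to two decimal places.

T̂ = 0.564(88.1) + 0.436(63.4) = 49.6884 + 27.6424 = 77.331 → 77.33

77.33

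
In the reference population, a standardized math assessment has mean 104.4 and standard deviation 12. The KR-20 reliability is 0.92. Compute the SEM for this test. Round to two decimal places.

SEM = SD · √(1 − ρ) = 12 × √0.08 = 12 × 0.2828 = 3.394

3.39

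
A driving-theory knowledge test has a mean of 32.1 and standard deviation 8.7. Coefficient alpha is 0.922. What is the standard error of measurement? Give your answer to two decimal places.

2.43

SEM = SD · √(1 − ρ) = 8.7 × √0.078 = 8.7 × 0.2793 = 2.430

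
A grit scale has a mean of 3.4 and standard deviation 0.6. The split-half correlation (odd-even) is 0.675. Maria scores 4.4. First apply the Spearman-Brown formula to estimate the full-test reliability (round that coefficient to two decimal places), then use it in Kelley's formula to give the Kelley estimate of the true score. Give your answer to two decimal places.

4.21

Spearman-Brown: ρ = 2r/(1 + r) = 2(0.675)/(1 + 0.675) = 1.3500/1.675 = 0.8060 → 0.81
T̂ = 0.81(4.4) + 0.19(3.4) = 3.564 + 0.646 = 4.210 → 4.21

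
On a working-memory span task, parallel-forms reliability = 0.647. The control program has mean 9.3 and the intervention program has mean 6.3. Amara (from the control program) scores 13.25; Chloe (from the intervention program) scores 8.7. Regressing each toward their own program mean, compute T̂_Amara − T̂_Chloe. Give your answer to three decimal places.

4.003

T̂_Amara = 0.647(13.25) + 0.353(9.3) = 11.85565
T̂_Chloe = 0.647(8.7) + 0.353(6.3) = 7.85280
Difference = 11.85565 − 7.85280 = 4.00285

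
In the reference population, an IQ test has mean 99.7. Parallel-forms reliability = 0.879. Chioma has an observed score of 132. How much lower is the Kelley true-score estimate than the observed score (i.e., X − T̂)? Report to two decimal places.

3.91

T̂ = 0.879(132) + 0.121(99.7) = 116.028 + 12.0637 = 128.0917 → 128.092
X − T̂ = 132 − 128.092 = 3.908 → 3.91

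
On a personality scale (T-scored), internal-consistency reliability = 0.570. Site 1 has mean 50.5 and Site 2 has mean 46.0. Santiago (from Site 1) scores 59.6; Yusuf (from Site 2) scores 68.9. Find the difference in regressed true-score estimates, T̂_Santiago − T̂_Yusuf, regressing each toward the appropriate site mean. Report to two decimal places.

T̂_Santiago = 0.570(59.6) + 0.430(50.5) = 55.6870
T̂_Yusuf = 0.570(68.9) + 0.430(46.0) = 59.0530
Difference = 55.6870 − 59.0530 = -3.3660

-3.37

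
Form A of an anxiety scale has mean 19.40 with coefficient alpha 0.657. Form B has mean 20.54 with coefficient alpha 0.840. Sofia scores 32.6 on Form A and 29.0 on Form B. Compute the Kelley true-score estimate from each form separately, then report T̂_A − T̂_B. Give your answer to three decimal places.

T̂_A = 0.657(32.6) + 0.343(19.40) = 28.07240
T̂_B = 0.840(29.0) + 0.160(20.54) = 27.64640
T̂_A − T̂_B = 0.42600

0.426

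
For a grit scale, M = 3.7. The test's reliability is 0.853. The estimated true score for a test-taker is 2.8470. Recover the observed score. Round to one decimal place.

2.7

T̂ = ρX + (1 − ρ)μ  ⇒  X = (T̂ − (1 − ρ)μ) / ρ
X = (2.8470 − 0.147 × 3.7) / 0.853 = (2.8470 − 0.5439) / 0.853 = 2.3031 / 0.853 = 2.700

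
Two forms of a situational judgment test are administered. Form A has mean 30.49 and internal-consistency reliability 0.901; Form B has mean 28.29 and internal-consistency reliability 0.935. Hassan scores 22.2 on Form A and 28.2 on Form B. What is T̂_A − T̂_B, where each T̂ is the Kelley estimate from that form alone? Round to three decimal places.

T̂_A = 0.901(22.2) + 0.099(30.49) = 23.02071
T̂_B = 0.935(28.2) + 0.065(28.29) = 28.20585
T̂_A − T̂_B = -5.18514

-5.185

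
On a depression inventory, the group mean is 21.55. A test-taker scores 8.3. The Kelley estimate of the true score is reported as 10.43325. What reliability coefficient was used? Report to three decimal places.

0.839

T̂ = ρX + (1 − ρ)μ  ⇒  T̂ − μ = ρ(X − μ)
ρ = (T̂ − μ)/(X − μ) = (10.43325 − 21.55) / (8.3 − 21.55) = -11.11675 / -13.25 = 0.83900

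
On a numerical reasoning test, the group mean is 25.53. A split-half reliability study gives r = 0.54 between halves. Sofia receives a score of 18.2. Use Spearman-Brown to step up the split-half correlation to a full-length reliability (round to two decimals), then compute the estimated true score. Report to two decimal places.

20.40

Spearman-Brown: ρ = 2r/(1 + r) = 2(0.54)/(1 + 0.54) = 1.080/1.54 = 0.7013 → 0.70
T̂ = 0.70(18.2) + 0.30(25.53) = 12.740 + 7.6590 = 20.399 → 20.40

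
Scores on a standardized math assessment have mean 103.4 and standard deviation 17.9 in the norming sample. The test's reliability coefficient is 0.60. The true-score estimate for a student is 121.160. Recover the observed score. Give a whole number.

133

T̂ = ρX + (1 − ρ)μ  ⇒  X = (T̂ − (1 − ρ)μ) / ρ
X = (121.160 − 0.40 × 103.4) / 0.60 = (121.160 − 41.360) / 0.60 = 79.800 / 0.60 = 133.00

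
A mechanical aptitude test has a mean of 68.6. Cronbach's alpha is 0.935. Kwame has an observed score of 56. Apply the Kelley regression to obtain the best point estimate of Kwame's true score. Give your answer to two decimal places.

56.82

T̂ = 0.935(56) + 0.065(68.6) = 52.360 + 4.4590 = 56.819 → 56.82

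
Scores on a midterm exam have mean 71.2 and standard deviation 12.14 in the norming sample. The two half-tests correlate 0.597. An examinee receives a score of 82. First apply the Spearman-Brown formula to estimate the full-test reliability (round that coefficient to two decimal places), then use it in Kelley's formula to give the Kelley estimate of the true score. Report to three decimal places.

Spearman-Brown: ρ = 2r/(1 + r) = 2(0.597)/(1 + 0.597) = 1.1940/1.597 = 0.7477 → 0.75
T̂ = 0.75(82) + 0.25(71.2) = 61.50 + 17.800 = 79.3000 → 79.300

79.300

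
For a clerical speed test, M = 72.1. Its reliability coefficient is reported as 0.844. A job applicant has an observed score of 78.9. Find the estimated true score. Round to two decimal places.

T̂ = ρX + (1 − ρ)μ
  = 0.844 × 78.9 + 0.156 × 72.1
  = 66.5916 + 11.2476
  = 77.839
  ≈ 77.84

77.84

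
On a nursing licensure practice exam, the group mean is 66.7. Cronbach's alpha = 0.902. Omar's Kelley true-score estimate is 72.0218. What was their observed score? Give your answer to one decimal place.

T̂ = ρX + (1 − ρ)μ  ⇒  X = (T̂ − (1 − ρ)μ) / ρ
X = (72.0218 − 0.098 × 66.7) / 0.902 = (72.0218 − 6.5366) / 0.902 = 65.4852 / 0.902 = 72.600

72.6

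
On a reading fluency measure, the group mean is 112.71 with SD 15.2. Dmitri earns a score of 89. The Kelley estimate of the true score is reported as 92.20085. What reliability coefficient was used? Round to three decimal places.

0.865

T̂ = ρX + (1 − ρ)μ  ⇒  T̂ − μ = ρ(X − μ)
ρ = (T̂ − μ)/(X − μ) = (92.20085 − 112.71) / (89 − 112.71) = -20.50915 / -23.71 = 0.86500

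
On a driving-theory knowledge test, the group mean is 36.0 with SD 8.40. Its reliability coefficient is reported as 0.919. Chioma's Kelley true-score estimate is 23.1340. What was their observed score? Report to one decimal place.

22.0

T̂ = ρX + (1 − ρ)μ  ⇒  X = (T̂ − (1 − ρ)μ) / ρ
X = (23.1340 − 0.081 × 36.0) / 0.919 = (23.1340 − 2.9160) / 0.919 = 20.2180 / 0.919 = 22.000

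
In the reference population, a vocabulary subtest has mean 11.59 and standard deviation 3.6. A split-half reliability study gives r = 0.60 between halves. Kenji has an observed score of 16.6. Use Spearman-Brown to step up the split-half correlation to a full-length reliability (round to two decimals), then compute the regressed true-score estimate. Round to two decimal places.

Spearman-Brown: ρ = 2r/(1 + r) = 2(0.60)/(1 + 0.60) = 1.200/1.60 = 0.7500 → 0.75
T̂ = 0.75(16.6) + 0.25(11.59) = 12.450 + 2.8975 = 15.348 → 15.35

15.35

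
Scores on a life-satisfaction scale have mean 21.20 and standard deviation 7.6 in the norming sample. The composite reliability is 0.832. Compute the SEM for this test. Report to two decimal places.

3.12

SEM = SD · √(1 − ρ) = 7.6 × √0.168 = 7.6 × 0.4099 = 3.115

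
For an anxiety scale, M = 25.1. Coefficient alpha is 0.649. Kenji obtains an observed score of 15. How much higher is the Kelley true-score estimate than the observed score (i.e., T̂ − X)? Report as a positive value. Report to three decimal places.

T̂ = 0.649(15) + 0.351(25.1) = 9.735 + 8.8101 = 18.54510 → 18.5451
T̂ − X = 18.5451 − 15 = 3.5451 → 3.545

3.545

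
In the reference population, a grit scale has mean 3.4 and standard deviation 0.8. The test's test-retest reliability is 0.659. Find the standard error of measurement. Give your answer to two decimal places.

SEM = SD · √(1 − ρ) = 0.8 × √0.341 = 0.8 × 0.5840 = 0.467

0.47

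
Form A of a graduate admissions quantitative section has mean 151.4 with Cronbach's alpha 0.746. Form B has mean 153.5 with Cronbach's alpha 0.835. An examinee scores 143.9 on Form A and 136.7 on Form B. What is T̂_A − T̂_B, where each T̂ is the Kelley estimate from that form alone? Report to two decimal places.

T̂_A = 0.746(143.9) + 0.254(151.4) = 145.8050
T̂_B = 0.835(136.7) + 0.165(153.5) = 139.4720
T̂_A − T̂_B = 6.3330

6.33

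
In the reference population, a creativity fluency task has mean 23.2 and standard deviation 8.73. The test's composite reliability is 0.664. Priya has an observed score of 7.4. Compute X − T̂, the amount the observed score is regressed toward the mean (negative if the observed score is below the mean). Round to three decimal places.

T̂ = 0.664(7.4) + 0.336(23.2) = 4.9136 + 7.7952 = 12.70880 → 12.7088
X − T̂ = 7.4 − 12.7088 = -5.3088 → -5.309

-5.309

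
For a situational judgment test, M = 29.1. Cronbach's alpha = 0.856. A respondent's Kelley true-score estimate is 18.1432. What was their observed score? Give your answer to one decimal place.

16.3

T̂ = ρX + (1 − ρ)μ  ⇒  X = (T̂ − (1 − ρ)μ) / ρ
X = (18.1432 − 0.144 × 29.1) / 0.856 = (18.1432 − 4.1904) / 0.856 = 13.9528 / 0.856 = 16.300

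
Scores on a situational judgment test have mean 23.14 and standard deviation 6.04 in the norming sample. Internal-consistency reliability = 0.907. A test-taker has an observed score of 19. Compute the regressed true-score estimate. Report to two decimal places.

19.39

T̂ = ρX + (1 − ρ)μ
  = 0.907 × 19 + 0.093 × 23.14
  = 17.233 + 2.15202
  = 19.385
  ≈ 19.39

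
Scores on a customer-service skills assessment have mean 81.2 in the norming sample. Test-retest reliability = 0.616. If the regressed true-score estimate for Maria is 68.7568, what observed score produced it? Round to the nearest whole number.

T̂ = ρX + (1 − ρ)μ  ⇒  X = (T̂ − (1 − ρ)μ) / ρ
X = (68.7568 − 0.384 × 81.2) / 0.616 = (68.7568 − 31.1808) / 0.616 = 37.5760 / 0.616 = 61.00

61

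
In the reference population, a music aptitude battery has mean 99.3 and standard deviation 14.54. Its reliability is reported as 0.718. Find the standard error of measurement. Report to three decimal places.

7.721

SEM = SD · √(1 − ρ) = 14.54 × √0.282 = 14.54 × 0.5310 = 7.7213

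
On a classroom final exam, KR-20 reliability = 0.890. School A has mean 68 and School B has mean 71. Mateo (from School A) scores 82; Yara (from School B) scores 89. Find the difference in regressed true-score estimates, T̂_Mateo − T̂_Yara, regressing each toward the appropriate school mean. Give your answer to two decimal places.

-6.56

T̂_Mateo = 0.890(82) + 0.110(68) = 80.4600
T̂_Yara = 0.890(89) + 0.110(71) = 87.0200
Difference = 80.4600 − 87.0200 = -6.5600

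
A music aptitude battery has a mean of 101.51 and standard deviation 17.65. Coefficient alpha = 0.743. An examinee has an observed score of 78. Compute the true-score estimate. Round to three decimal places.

84.042

T̂ = 0.743(78) + 0.257(101.51) = 57.954 + 26.08807 = 84.0421 → 84.042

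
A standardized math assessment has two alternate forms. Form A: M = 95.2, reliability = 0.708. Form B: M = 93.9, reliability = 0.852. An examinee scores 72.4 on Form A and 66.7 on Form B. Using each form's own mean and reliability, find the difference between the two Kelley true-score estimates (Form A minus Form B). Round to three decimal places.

T̂_A = 0.708(72.4) + 0.292(95.2) = 79.05760
T̂_B = 0.852(66.7) + 0.148(93.9) = 70.72560
T̂_A − T̂_B = 8.33200

8.332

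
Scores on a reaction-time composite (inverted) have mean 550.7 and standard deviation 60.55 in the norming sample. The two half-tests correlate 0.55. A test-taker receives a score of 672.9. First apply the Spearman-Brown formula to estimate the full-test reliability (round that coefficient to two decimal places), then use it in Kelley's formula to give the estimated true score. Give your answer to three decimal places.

Spearman-Brown: ρ = 2r/(1 + r) = 2(0.55)/(1 + 0.55) = 1.100/1.55 = 0.7097 → 0.71
T̂ = 0.71(672.9) + 0.29(550.7) = 477.759 + 159.703 = 637.4620 → 637.462

637.462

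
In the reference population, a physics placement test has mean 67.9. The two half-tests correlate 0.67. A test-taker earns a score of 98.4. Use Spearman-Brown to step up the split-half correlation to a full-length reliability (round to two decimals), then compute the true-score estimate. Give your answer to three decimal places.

Spearman-Brown: ρ = 2r/(1 + r) = 2(0.67)/(1 + 0.67) = 1.340/1.67 = 0.8024 → 0.80
T̂ = 0.80(98.4) + 0.20(67.9) = 78.720 + 13.580 = 92.3000 → 92.300

92.300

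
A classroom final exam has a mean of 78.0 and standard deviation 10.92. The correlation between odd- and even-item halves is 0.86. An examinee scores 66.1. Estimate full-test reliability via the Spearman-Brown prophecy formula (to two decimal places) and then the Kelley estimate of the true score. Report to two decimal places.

Spearman-Brown: ρ = 2r/(1 + r) = 2(0.86)/(1 + 0.86) = 1.720/1.86 = 0.9247 → 0.92
Weight the observed score by reliability and the mean by (1 − reliability): T̂ = 0.92·66.1 + 0.08·78.0 = 60.812 + 6.240 = 67.052.

67.05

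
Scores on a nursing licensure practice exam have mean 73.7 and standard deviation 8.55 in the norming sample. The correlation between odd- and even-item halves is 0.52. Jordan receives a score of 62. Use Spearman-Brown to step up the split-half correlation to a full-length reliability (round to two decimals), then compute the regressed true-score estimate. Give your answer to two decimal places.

Spearman-Brown: ρ = 2r/(1 + r) = 2(0.52)/(1 + 0.52) = 1.040/1.52 = 0.6842 → 0.68
Kelley's formula gives T̂ = 0.68·62 + 0.32·73.7 = 42.16 + 23.584 = 65.744.

65.74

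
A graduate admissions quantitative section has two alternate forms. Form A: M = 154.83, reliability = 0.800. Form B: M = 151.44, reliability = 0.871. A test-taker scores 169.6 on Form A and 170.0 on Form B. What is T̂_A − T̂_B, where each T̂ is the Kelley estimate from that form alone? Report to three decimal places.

-0.960

T̂_A = 0.800(169.6) + 0.200(154.83) = 166.64600
T̂_B = 0.871(170.0) + 0.129(151.44) = 167.60576
T̂_A − T̂_B = -0.95976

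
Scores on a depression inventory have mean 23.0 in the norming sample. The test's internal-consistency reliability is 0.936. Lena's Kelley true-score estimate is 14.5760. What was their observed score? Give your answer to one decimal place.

T̂ = ρX + (1 − ρ)μ  ⇒  X = (T̂ − (1 − ρ)μ) / ρ
X = (14.5760 − 0.064 × 23.0) / 0.936 = (14.5760 − 1.4720) / 0.936 = 13.1040 / 0.936 = 14.000

14.0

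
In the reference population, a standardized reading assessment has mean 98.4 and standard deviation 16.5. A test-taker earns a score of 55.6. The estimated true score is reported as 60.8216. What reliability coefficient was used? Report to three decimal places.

T̂ = ρX + (1 − ρ)μ  ⇒  T̂ − μ = ρ(X − μ)
ρ = (T̂ − μ)/(X − μ) = (60.8216 − 98.4) / (55.6 − 98.4) = -37.5784 / -42.8 = 0.87800

0.878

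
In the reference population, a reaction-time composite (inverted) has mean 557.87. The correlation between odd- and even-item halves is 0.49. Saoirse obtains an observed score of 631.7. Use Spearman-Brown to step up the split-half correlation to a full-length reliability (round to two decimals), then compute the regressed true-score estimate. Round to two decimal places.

606.60

Spearman-Brown: ρ = 2r/(1 + r) = 2(0.49)/(1 + 0.49) = 0.980/1.49 = 0.6577 → 0.66
T̂ = ρX + (1 − ρ)μ
  = 0.66 × 631.7 + 0.34 × 557.87
  = 416.922 + 189.6758
  = 606.598
  ≈ 606.60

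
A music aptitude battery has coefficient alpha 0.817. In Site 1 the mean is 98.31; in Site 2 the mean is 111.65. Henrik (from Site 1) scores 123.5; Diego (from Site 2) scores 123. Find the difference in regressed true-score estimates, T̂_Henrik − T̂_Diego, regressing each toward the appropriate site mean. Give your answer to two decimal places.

T̂_Henrik = 0.817(123.5) + 0.183(98.31) = 118.8902
T̂_Diego = 0.817(123) + 0.183(111.65) = 120.9230
Difference = 118.8902 − 120.9230 = -2.0327

-2.03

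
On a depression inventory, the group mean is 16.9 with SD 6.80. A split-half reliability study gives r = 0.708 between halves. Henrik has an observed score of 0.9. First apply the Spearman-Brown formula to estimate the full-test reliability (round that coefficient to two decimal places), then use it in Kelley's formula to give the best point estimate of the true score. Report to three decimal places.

3.620

Spearman-Brown: ρ = 2r/(1 + r) = 2(0.708)/(1 + 0.708) = 1.4160/1.708 = 0.8290 → 0.83
Kelley's formula gives T̂ = 0.83·0.9 + 0.17·16.9 = 0.747 + 2.873 = 3.6200.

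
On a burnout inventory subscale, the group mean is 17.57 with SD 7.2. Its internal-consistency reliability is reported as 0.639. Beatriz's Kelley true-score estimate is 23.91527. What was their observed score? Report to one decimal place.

T̂ = ρX + (1 − ρ)μ  ⇒  X = (T̂ − (1 − ρ)μ) / ρ
X = (23.91527 − 0.361 × 17.57) / 0.639 = (23.91527 − 6.34277) / 0.639 = 17.57250 / 0.639 = 27.500

27.5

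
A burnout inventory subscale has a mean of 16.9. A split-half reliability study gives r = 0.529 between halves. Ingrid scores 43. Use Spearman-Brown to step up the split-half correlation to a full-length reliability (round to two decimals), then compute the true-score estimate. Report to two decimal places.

34.91

Spearman-Brown: ρ = 2r/(1 + r) = 2(0.529)/(1 + 0.529) = 1.0580/1.529 = 0.6920 → 0.69
Regress the observed score toward the mean by the unreliability: T̂ = 0.69·43 + 0.31·16.9 = 29.67 + 5.239 = 34.909.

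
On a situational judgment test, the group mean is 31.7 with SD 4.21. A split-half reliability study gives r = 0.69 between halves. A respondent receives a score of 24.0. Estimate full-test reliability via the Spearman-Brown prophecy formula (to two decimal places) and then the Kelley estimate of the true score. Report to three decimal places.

Spearman-Brown: ρ = 2r/(1 + r) = 2(0.69)/(1 + 0.69) = 1.380/1.69 = 0.8166 → 0.82
T̂ = 0.82(24.0) + 0.18(31.7) = 19.680 + 5.706 = 25.3860 → 25.386

25.386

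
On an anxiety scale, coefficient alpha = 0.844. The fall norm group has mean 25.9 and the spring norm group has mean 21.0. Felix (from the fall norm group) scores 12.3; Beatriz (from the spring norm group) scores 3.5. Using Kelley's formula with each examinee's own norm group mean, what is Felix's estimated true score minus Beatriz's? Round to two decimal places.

8.19

T̂_Felix = 0.844(12.3) + 0.156(25.9) = 14.4216
T̂_Beatriz = 0.844(3.5) + 0.156(21.0) = 6.2300
Difference = 14.4216 − 6.2300 = 8.1916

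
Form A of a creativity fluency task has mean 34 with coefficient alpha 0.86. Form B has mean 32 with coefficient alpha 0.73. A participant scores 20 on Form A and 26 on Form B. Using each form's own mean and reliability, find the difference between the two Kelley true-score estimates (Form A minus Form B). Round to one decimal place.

-5.7

T̂_A = 0.86(20) + 0.14(34) = 21.960
T̂_B = 0.73(26) + 0.27(32) = 27.620
T̂_A − T̂_B = -5.660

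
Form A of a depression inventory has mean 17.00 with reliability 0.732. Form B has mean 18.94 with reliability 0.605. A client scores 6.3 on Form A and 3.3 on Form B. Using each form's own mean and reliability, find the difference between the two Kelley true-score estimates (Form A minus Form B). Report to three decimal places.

T̂_A = 0.732(6.3) + 0.268(17.00) = 9.16760
T̂_B = 0.605(3.3) + 0.395(18.94) = 9.47780
T̂_A − T̂_B = -0.31020

-0.310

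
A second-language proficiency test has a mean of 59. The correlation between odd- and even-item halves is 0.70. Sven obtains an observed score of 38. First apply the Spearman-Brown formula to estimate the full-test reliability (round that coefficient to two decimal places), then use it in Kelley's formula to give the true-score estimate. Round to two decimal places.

Spearman-Brown: ρ = 2r/(1 + r) = 2(0.70)/(1 + 0.70) = 1.400/1.70 = 0.8235 → 0.82
Weight the observed score by reliability and the mean by (1 − reliability): T̂ = 0.82·38 + 0.18·59 = 31.16 + 10.62 = 41.780.

41.78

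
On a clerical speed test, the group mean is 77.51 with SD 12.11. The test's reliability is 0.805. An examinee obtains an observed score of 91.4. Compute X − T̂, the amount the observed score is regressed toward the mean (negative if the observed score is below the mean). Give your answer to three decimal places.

T̂ = ρX + (1 − ρ)μ
  = 0.805 × 91.4 + 0.195 × 77.51
  = 73.5770 + 15.11445
  = 88.69145
  ≈ 88.6915
X − T̂ = 91.4 − 88.6915 = 2.7086 → 2.709

2.709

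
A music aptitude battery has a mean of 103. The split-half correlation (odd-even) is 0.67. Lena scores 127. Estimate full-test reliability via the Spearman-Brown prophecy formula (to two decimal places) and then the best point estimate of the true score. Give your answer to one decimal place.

Spearman-Brown: ρ = 2r/(1 + r) = 2(0.67)/(1 + 0.67) = 1.340/1.67 = 0.8024 → 0.80
T̂ = ρX + (1 − ρ)μ
  = 0.80 × 127 + 0.20 × 103
  = 101.60 + 20.60
  = 122.20
  ≈ 122.2

122.2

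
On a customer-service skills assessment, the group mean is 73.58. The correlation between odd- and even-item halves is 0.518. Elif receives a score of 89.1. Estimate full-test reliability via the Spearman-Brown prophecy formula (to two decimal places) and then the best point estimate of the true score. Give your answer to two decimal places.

84.13

Spearman-Brown: ρ = 2r/(1 + r) = 2(0.518)/(1 + 0.518) = 1.0360/1.518 = 0.6825 → 0.68
T̂ = 0.68(89.1) + 0.32(73.58) = 60.588 + 23.5456 = 84.134 → 84.13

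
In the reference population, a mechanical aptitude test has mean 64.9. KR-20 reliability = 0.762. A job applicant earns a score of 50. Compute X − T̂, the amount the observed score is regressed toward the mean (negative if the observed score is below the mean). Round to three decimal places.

Regress the observed score toward the mean by the unreliability: T̂ = 0.762·50 + 0.238·64.9 = 38.100 + 15.4462 = 53.54620.
X − T̂ = 50 − 53.5462 = -3.5462 → -3.546

-3.546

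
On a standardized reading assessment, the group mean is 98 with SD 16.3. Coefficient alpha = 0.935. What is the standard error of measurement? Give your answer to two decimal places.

4.16

SEM = SD · √(1 − ρ) = 16.3 × √0.065 = 16.3 × 0.2550 = 4.156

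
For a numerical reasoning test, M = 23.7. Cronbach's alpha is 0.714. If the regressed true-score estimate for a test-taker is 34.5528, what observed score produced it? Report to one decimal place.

38.9

T̂ = ρX + (1 − ρ)μ  ⇒  X = (T̂ − (1 − ρ)μ) / ρ
X = (34.5528 − 0.286 × 23.7) / 0.714 = (34.5528 − 6.7782) / 0.714 = 27.7746 / 0.714 = 38.900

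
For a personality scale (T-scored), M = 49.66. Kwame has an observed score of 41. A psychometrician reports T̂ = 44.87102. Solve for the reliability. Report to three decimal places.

T̂ = ρX + (1 − ρ)μ  ⇒  T̂ − μ = ρ(X − μ)
ρ = (T̂ − μ)/(X − μ) = (44.87102 − 49.66) / (41 − 49.66) = -4.78898 / -8.66 = 0.55300

0.553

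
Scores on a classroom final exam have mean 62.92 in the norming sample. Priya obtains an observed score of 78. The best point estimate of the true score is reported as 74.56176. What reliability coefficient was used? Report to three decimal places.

0.772

T̂ = ρX + (1 − ρ)μ  ⇒  T̂ − μ = ρ(X − μ)
ρ = (T̂ − μ)/(X − μ) = (74.56176 − 62.92) / (78 − 62.92) = 11.64176 / 15.08 = 0.77200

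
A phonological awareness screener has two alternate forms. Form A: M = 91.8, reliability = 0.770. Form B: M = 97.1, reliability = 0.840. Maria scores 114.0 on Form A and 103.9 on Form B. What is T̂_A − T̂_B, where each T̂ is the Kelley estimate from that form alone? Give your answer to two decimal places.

T̂_A = 0.770(114.0) + 0.230(91.8) = 108.8940
T̂_B = 0.840(103.9) + 0.160(97.1) = 102.8120
T̂_A − T̂_B = 6.0820

6.08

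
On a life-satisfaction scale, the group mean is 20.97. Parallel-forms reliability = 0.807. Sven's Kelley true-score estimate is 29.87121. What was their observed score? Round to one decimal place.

32.0

T̂ = ρX + (1 − ρ)μ  ⇒  X = (T̂ − (1 − ρ)μ) / ρ
X = (29.87121 − 0.193 × 20.97) / 0.807 = (29.87121 − 4.04721) / 0.807 = 25.82400 / 0.807 = 32.000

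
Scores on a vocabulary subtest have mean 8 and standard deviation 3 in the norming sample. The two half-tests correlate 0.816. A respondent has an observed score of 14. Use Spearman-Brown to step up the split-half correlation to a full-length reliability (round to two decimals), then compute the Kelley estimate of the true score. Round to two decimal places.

Spearman-Brown: ρ = 2r/(1 + r) = 2(0.816)/(1 + 0.816) = 1.6320/1.816 = 0.8987 → 0.90
T̂ = ρX + (1 − ρ)μ
  = 0.90 × 14 + 0.10 × 8
  = 12.60 + 0.80
  = 13.400
  ≈ 13.40

13.40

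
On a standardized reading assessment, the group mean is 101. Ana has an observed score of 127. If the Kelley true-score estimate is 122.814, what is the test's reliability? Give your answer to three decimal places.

T̂ = ρX + (1 − ρ)μ  ⇒  T̂ − μ = ρ(X − μ)
ρ = (T̂ − μ)/(X − μ) = (122.814 − 101) / (127 − 101) = 21.814 / 26.0 = 0.83900

0.839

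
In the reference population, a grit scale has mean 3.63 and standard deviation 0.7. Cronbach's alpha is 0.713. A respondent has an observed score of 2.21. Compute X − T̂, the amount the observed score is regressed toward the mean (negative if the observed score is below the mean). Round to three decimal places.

-0.408

T̂ = ρX + (1 − ρ)μ
  = 0.713 × 2.21 + 0.287 × 3.63
  = 1.57573 + 1.04181
  = 2.61754
  ≈ 2.6175
X − T̂ = 2.21 − 2.6175 = -0.4075 → -0.408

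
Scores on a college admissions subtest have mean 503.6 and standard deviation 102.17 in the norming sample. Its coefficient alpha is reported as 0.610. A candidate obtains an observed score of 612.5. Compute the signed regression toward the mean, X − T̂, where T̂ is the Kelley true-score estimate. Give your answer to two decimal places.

T̂ = 0.610(612.5) + 0.390(503.6) = 373.6250 + 196.4040 = 570.0290 → 570.029
X − T̂ = 612.5 − 570.029 = 42.471 → 42.47

42.47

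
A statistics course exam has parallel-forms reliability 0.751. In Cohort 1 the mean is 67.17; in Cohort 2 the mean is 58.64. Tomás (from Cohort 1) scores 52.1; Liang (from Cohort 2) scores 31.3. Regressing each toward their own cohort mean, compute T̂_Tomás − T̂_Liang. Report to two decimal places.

17.74

T̂_Tomás = 0.751(52.1) + 0.249(67.17) = 55.8524
T̂_Liang = 0.751(31.3) + 0.249(58.64) = 38.1077
Difference = 55.8524 − 38.1077 = 17.7448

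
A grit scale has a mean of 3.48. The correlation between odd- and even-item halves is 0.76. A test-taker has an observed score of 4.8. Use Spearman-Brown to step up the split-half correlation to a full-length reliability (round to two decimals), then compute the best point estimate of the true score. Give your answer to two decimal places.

Spearman-Brown: ρ = 2r/(1 + r) = 2(0.76)/(1 + 0.76) = 1.520/1.76 = 0.8636 → 0.86
Regress the observed score toward the mean by the unreliability: T̂ = 0.86·4.8 + 0.14·3.48 = 4.128 + 0.4872 = 4.615.

4.62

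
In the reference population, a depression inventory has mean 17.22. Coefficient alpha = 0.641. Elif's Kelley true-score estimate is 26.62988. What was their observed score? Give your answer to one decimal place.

31.9

T̂ = ρX + (1 − ρ)μ  ⇒  X = (T̂ − (1 − ρ)μ) / ρ
X = (26.62988 − 0.359 × 17.22) / 0.641 = (26.62988 − 6.18198) / 0.641 = 20.44790 / 0.641 = 31.900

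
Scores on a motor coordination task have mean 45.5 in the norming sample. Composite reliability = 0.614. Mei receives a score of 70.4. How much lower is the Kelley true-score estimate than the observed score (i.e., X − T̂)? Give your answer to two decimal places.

T̂ = 0.614(70.4) + 0.386(45.5) = 43.2256 + 17.5630 = 60.7886 → 60.789
X − T̂ = 70.4 − 60.789 = 9.611 → 9.61

9.61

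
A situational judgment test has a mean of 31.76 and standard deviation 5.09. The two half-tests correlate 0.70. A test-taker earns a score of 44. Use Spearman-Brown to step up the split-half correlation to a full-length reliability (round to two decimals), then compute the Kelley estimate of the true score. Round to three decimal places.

Spearman-Brown: ρ = 2r/(1 + r) = 2(0.70)/(1 + 0.70) = 1.400/1.70 = 0.8235 → 0.82
T̂ = 0.82(44) + 0.18(31.76) = 36.08 + 5.7168 = 41.7968 → 41.797

41.797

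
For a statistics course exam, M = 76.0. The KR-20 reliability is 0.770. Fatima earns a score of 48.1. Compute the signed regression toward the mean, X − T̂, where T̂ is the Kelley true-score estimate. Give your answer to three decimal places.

-6.417

T̂ = ρX + (1 − ρ)μ
  = 0.770 × 48.1 + 0.230 × 76.0
  = 37.0370 + 17.4800
  = 54.51700
  ≈ 54.5170
X − T̂ = 48.1 − 54.5170 = -6.4170 → -6.417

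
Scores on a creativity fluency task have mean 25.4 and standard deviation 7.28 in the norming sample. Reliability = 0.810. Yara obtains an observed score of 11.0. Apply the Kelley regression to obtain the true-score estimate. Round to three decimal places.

13.736

T̂ = ρX + (1 − ρ)μ
  = 0.810 × 11.0 + 0.190 × 25.4
  = 8.9100 + 4.8260
  = 13.7360
  ≈ 13.736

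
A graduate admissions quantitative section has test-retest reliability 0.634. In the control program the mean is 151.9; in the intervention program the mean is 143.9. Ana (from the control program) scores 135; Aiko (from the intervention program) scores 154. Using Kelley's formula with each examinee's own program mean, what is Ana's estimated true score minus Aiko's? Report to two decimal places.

T̂_Ana = 0.634(135) + 0.366(151.9) = 141.1854
T̂_Aiko = 0.634(154) + 0.366(143.9) = 150.3034
Difference = 141.1854 − 150.3034 = -9.1180

-9.12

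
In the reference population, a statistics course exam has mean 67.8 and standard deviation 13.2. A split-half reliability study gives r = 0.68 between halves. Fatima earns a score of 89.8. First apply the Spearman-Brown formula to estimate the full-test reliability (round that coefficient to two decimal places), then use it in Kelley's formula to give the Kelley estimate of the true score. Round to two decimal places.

85.62

Spearman-Brown: ρ = 2r/(1 + r) = 2(0.68)/(1 + 0.68) = 1.360/1.68 = 0.8095 → 0.81
T̂ = 0.81(89.8) + 0.19(67.8) = 72.738 + 12.882 = 85.620 → 85.62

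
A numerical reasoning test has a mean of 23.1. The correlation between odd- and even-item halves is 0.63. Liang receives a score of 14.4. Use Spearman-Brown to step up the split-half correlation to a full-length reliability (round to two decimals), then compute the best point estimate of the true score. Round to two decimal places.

16.40

Spearman-Brown: ρ = 2r/(1 + r) = 2(0.63)/(1 + 0.63) = 1.260/1.63 = 0.7730 → 0.77
Weight the observed score by reliability and the mean by (1 − reliability): T̂ = 0.77·14.4 + 0.23·23.1 = 11.088 + 5.313 = 16.401.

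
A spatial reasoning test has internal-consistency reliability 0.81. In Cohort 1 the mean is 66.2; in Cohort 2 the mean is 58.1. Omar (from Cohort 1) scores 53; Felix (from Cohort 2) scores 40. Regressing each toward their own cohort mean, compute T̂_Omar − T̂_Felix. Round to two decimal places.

T̂_Omar = 0.81(53) + 0.19(66.2) = 55.5080
T̂_Felix = 0.81(40) + 0.19(58.1) = 43.4390
Difference = 55.5080 − 43.4390 = 12.0690

12.07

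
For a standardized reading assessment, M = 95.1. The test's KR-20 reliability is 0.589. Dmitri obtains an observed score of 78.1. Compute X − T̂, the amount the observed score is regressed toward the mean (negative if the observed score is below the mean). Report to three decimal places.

-6.987

T̂ = 0.589(78.1) + 0.411(95.1) = 46.0009 + 39.0861 = 85.08700 → 85.0870
X − T̂ = 78.1 − 85.0870 = -6.9870 → -6.987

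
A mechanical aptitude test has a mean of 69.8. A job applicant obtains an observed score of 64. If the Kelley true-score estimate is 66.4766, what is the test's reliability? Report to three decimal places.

0.573

T̂ = ρX + (1 − ρ)μ  ⇒  T̂ − μ = ρ(X − μ)
ρ = (T̂ − μ)/(X − μ) = (66.4766 − 69.8) / (64 − 69.8) = -3.3234 / -5.8 = 0.57300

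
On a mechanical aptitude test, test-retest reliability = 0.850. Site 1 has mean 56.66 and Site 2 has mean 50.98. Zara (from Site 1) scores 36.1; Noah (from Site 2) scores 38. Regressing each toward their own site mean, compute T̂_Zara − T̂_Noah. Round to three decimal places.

-0.763

T̂_Zara = 0.850(36.1) + 0.150(56.66) = 39.18400
T̂_Noah = 0.850(38) + 0.150(50.98) = 39.94700
Difference = 39.18400 − 39.94700 = -0.76300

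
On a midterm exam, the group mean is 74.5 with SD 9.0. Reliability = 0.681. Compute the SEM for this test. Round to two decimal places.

5.08

SEM = SD · √(1 − ρ) = 9.0 × √0.319 = 9.0 × 0.5648 = 5.083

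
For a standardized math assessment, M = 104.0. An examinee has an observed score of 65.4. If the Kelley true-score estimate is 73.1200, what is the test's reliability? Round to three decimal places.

0.800

T̂ = ρX + (1 − ρ)μ  ⇒  T̂ − μ = ρ(X − μ)
ρ = (T̂ − μ)/(X − μ) = (73.1200 − 104.0) / (65.4 − 104.0) = -30.8800 / -38.6 = 0.80000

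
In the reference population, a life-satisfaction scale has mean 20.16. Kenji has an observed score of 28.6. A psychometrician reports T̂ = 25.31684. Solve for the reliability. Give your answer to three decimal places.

0.611

T̂ = ρX + (1 − ρ)μ  ⇒  T̂ − μ = ρ(X − μ)
ρ = (T̂ − μ)/(X − μ) = (25.31684 − 20.16) / (28.6 − 20.16) = 5.15684 / 8.44 = 0.61100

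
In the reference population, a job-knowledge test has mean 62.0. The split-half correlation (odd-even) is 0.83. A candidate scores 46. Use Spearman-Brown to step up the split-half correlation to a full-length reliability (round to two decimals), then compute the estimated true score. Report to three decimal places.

Spearman-Brown: ρ = 2r/(1 + r) = 2(0.83)/(1 + 0.83) = 1.660/1.83 = 0.9071 → 0.91
T̂ = ρX + (1 − ρ)μ
  = 0.91 × 46 + 0.09 × 62.0
  = 41.86 + 5.580
  = 47.4400
  ≈ 47.440

47.440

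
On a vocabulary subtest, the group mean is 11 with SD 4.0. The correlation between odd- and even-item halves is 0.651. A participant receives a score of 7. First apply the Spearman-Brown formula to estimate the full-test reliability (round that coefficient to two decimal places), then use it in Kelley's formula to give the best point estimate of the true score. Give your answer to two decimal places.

Spearman-Brown: ρ = 2r/(1 + r) = 2(0.651)/(1 + 0.651) = 1.3020/1.651 = 0.7886 → 0.79
T̂ = ρX + (1 − ρ)μ
  = 0.79 × 7 + 0.21 × 11
  = 5.53 + 2.31
  = 7.840
  ≈ 7.84

7.84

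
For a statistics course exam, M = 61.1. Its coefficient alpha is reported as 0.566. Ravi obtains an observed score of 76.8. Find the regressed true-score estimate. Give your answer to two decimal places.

69.99

T̂ = 0.566(76.8) + 0.434(61.1) = 43.4688 + 26.5174 = 69.986 → 69.99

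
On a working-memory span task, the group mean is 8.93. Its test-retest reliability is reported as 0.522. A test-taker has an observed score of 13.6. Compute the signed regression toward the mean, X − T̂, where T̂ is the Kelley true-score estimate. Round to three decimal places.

2.232

Regress the observed score toward the mean by the unreliability: T̂ = 0.522·13.6 + 0.478·8.93 = 7.0992 + 4.26854 = 11.36774.
X − T̂ = 13.6 − 11.3677 = 2.2323 → 2.232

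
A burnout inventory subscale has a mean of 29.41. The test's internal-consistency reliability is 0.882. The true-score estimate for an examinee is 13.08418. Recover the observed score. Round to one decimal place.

10.9

T̂ = ρX + (1 − ρ)μ  ⇒  X = (T̂ − (1 − ρ)μ) / ρ
X = (13.08418 − 0.118 × 29.41) / 0.882 = (13.08418 − 3.47038) / 0.882 = 9.61380 / 0.882 = 10.900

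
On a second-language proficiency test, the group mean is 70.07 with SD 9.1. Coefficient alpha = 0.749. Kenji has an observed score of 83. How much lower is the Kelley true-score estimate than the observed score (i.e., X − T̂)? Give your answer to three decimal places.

3.245

T̂ = 0.749(83) + 0.251(70.07) = 62.167 + 17.58757 = 79.75457 → 79.7546
X − T̂ = 83 − 79.7546 = 3.2454 → 3.245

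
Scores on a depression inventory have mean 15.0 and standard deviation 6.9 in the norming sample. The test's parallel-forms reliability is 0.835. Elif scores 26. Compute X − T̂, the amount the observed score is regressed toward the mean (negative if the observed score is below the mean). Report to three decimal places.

Weight the observed score by reliability and the mean by (1 − reliability): T̂ = 0.835·26 + 0.165·15.0 = 21.710 + 2.4750 = 24.18500.
X − T̂ = 26 − 24.1850 = 1.8150 → 1.815

1.815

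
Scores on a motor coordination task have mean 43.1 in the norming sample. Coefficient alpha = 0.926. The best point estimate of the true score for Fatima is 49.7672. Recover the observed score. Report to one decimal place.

50.3

T̂ = ρX + (1 − ρ)μ  ⇒  X = (T̂ − (1 − ρ)μ) / ρ
X = (49.7672 − 0.074 × 43.1) / 0.926 = (49.7672 − 3.1894) / 0.926 = 46.5778 / 0.926 = 50.300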